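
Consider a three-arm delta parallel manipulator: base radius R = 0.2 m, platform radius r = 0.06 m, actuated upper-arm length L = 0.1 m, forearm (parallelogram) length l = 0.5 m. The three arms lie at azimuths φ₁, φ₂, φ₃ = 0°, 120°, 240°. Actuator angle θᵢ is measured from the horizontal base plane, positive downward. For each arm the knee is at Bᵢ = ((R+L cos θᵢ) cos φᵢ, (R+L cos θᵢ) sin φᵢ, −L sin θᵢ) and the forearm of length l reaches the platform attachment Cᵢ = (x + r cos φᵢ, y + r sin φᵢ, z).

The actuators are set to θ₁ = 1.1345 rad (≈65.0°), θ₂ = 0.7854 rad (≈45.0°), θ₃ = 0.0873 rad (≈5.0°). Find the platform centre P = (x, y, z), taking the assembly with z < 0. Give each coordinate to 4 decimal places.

φ1=0.0°: virtual centre (0.1823, 0.0000, -0.0906), radius l
φ2=120.0°: virtual centre (-0.1054, 0.1825, -0.0707), radius l
arm 3 at φ=240.0°: (R−r)+L cos θ3 = 0.2396;  centre 3 = (-0.1198, -0.2075, -0.0087)
|centre ₂|²−|centre ₁|² = 0.0080;  |centre ₃|²−|centre ₁|² = 0.0161
plane₁₂: -0.5752x+0.3650y+0.0398z = 0.0080
det = 0.4592;  x = -0.0200+0.1662z,  y = -0.0096+0.1528z
quadratic in z: (1.0510)z²+(0.1111)z+(-0.2008)=0, √Δ=0.9255 → z ∈ {-0.4931, 0.3874}; z = -0.4931 (taking z<0)
x = -0.1019, y = -0.0850

(-0.1019, -0.0850, -0.4931)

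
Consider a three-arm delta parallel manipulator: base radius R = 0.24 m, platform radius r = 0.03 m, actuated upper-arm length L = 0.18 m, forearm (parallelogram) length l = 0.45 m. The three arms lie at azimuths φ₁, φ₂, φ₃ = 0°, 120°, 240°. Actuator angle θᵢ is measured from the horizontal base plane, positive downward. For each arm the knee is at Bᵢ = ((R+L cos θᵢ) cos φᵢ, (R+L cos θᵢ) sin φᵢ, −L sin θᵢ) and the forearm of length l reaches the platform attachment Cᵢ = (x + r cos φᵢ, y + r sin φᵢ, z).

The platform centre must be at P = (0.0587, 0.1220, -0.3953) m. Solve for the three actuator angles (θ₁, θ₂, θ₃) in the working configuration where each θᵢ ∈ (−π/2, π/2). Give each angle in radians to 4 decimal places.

φ1=0.0° → target in arm frame (0.0587, 0.1220)
  A cos θ + B sin θ = C:  0.1513·cos θ + -0.3953·sin θ = -0.0665
  √(A²+B²)=0.4233;  θ1 = -1.2053+1.7285 ≈ 0.5233
rotate P by −φ2: (0.0763, -0.1118, -0.3953)
  A cos θ + B sin θ = C:  0.1337·cos θ + -0.3953·sin θ = -0.0460
  θ2 = atan2(B,A) + arccos(C/0.4173) = 0.4365
rotate P by −φ3: (-0.1350, -0.0102, -0.3953)
  e−x'=0.3450;  (l²−L²−(e−x')²−y'²−z²)/2L = -0.2925
  θ3 = atan2(B,A) + arccos(C/0.5247) = 1.3089

θ₁ = 0.5233, θ₂ = 0.4365, θ₃ = 1.3089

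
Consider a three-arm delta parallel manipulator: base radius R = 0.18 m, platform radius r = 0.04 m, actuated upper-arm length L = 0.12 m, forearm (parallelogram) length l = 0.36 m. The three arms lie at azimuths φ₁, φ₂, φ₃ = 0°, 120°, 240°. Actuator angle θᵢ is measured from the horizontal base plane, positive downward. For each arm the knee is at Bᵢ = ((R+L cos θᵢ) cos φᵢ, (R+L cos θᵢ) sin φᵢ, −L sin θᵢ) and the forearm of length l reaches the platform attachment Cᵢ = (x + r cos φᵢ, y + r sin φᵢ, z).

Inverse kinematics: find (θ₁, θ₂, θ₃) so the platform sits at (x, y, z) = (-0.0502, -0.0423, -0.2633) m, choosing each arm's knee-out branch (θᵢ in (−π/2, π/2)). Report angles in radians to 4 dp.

arm 1 (φ=0.0°): x'=-0.0502, y'=-0.0423
  A=0.1902, B=-0.2633, C=(l²−L²−A²−y'²−z²)/(2L)=0.0329
  √(A²+B²)=0.3248;  θ1 = -0.9452+1.4692 ≈ 0.5240
φ2=120.0° → target in arm frame (-0.0115, 0.0646)
  A=0.1515, B=-0.2633, C=(l²−L²−A²−y'²−z²)/(2L)=0.0781
  √(A²+B²)=0.3038;  θ2 = -1.0486+1.3109 ≈ 0.2624
arm 3 (φ=240.0°): x'=0.0617, y'=-0.0223
  e−x'=0.0783;  (l²−L²−(e−x')²−y'²−z²)/2L = 0.1635
  θ3 = atan2(B,A) + arccos(C/0.2747) = -0.3488

θ₁ = 0.5240, θ₂ = 0.2624, θ₃ = -0.3488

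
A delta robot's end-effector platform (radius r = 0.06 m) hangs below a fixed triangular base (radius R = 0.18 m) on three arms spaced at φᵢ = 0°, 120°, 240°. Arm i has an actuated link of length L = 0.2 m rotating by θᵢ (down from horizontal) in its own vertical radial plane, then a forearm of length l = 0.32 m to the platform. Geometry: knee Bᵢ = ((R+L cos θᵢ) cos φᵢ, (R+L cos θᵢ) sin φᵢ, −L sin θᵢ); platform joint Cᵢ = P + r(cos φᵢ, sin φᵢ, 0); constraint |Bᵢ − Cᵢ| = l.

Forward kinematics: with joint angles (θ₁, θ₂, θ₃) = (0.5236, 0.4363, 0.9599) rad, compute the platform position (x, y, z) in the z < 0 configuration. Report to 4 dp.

φ1=0.0°: virtual centre (0.2932, 0.0000, -0.1000), radius l
arm 2 at φ=120.0°: ρ2 = 0.3013;  S2 = (-0.1506, 0.2609, -0.0845)
arm 3 at φ=240.0°: ρ3 = 0.2347;  S3 = (-0.1174, -0.2033, -0.1638)
eliminate P² terms by subtracting sphere 1 from 2 and 3
plane₁₂: -0.8877x+0.5218y+0.0310z = 0.0019
det = 0.7894;  x = 0.0083+-0.0684z,  y = 0.0178+-0.1758z
into |P−S₁|² = l²: 1.0356z² + 0.2327z + -0.0109 = 0;  Δ = 0.0993;  z = -0.2645 or 0.0398 → z<0 root = -0.2645
x = 0.0264, y = 0.0643

(0.0264, 0.0643, -0.2645)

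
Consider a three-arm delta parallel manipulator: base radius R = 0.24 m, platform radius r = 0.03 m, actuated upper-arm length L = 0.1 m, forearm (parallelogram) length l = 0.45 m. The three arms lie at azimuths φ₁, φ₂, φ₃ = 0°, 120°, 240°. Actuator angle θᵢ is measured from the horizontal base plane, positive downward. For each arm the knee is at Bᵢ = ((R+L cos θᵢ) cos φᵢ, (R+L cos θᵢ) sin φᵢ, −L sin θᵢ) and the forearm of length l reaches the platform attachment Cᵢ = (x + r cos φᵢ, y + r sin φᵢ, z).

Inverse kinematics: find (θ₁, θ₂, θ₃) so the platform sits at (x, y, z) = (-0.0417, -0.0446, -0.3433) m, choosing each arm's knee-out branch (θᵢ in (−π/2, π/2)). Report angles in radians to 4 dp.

φ1=0.0° → target in arm frame (-0.0417, -0.0446)
  e−x'=0.2517;  (l²−L²−(e−x')²−y'²−z²)/2L = 0.0465
  √(A²+B²)=0.4257;  θ1 = -0.9381+1.4613 ≈ 0.5232
φ2=120.0° → target in arm frame (-0.0178, 0.0584)
  A=0.2278, B=-0.3433, C=(l²−L²−A²−y'²−z²)/(2L)=0.0968
  √(A²+B²)=0.4120;  θ2 = -0.9850+1.3337 ≈ 0.3487
φ3=240.0° → target in arm frame (0.0595, -0.0138)
  e−x'=0.1505;  (l²−L²−(e−x')²−y'²−z²)/2L = 0.2590
  θ3 = atan2(B,A) + arccos(C/0.3749) = -0.3495

θ₁ = 0.5232, θ₂ = 0.3487, θ₃ = -0.3495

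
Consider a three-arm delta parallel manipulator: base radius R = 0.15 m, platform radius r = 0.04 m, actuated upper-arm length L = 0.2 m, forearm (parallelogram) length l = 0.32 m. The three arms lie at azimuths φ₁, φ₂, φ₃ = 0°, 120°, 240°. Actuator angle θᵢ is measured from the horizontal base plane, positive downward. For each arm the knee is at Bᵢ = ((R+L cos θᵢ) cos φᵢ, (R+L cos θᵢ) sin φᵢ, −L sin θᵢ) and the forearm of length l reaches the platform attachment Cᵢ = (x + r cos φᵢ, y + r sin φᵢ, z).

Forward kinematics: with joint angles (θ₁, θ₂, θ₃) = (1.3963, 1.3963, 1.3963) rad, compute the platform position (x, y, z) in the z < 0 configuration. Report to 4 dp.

(0.0000, 0.0000, -0.4824)

φ1=0.0°: virtual centre (0.1447, 0.0000, -0.1970), radius l
φ2=120.0°: virtual centre (-0.0724, 0.1253, -0.1970), radius l
arm 3 at φ=240.0°: ρ3 = 0.1447;  O3 = (-0.0724, -0.1253, -0.1970)
subtract pairs → two planes through P
[-0.4342 0.2507 0.0000]·P = 0.0000;  [-0.4342 -0.2507 0.0000]·P = 0.0000
Cramer: x(z) = 0.0000+0.0000z;  y(z) = 0.0000+0.0000z
sphere 1 gives Az²+Bz+C=0 with A=1.0000, B=0.3939, C=-0.0427;  B²−4AC=0.3258;  roots -0.4824, 0.0884;  negative root z = -0.4824
x = 0.0000, y = 0.0000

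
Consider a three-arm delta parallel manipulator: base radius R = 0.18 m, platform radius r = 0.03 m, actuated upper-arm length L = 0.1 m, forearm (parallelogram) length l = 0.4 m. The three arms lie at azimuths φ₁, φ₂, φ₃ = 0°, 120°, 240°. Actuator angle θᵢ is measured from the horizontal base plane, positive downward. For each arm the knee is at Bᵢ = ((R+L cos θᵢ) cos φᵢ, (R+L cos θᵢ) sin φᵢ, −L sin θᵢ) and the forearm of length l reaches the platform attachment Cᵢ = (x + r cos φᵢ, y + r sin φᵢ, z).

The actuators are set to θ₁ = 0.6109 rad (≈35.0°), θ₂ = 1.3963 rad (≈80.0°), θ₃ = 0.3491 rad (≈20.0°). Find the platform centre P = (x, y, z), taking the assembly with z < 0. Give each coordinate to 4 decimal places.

centre 1 = (0.2319·cos0.0°, 0.2319·sin0.0°, -0.0574) = (0.2319, 0.0000, -0.0574)
arm 2 at φ=120.0°: (R−r)+L cos θ2 = 0.1674;  centre 2 = (-0.0837, 0.1449, -0.0985)
arm 3 at φ=240.0°: (R−r)+L cos θ3 = 0.2440;  centre 3 = (-0.1220, -0.2113, -0.0342)
subtract pairs → two planes through P
[-0.6312 0.2899 -0.0822]·P = -0.0194;  [-0.7078 -0.4226 0.0463]·P = 0.0036
det = 0.4719;  x = 0.0151+-0.0452z,  y = -0.0339+0.1853z
quadratic in z: (1.0364)z²+(0.1218)z+(-0.1086)=0, √Δ=0.6818 → z ∈ {-0.3877, 0.2702}; z = -0.3877 (taking z<0)
x = 0.0326, y = -0.1057

(0.0326, -0.1057, -0.3877)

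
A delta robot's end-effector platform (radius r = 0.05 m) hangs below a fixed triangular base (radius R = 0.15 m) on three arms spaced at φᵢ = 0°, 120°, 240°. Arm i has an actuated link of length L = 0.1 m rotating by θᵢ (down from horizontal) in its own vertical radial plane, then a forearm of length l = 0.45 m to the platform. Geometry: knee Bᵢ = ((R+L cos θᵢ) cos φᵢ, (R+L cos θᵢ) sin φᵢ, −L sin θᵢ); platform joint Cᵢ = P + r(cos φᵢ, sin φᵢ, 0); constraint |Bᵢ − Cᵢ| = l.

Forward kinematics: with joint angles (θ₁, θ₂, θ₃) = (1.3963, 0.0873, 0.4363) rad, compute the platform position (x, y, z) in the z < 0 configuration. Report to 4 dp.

arm 1 at φ=0.0°: (R−r)+L cos θ1 = 0.1174;  centre 1 = (0.1174, 0.0000, -0.0985)
φ2=120.0°: virtual centre (-0.0998, 0.1729, -0.0087), radius l
φ3=240.0°: virtual centre (-0.0953, -0.1651, -0.0423), radius l
subtract pairs → two planes through P
linear system: -0.4343x+0.3458y = 0.0165−0.1795z; -0.4254x+-0.3302y = 0.0147−0.1124z
det = 0.2905;  x = -0.0361+0.3379z,  y = 0.0022+-0.0947z
sphere 1 gives Az²+Bz+C=0 with A=1.1232, B=0.0928, C=-0.1692;  B²−4AC=0.7689;  roots -0.4317, 0.3490;  negative root z = -0.4317
x = -0.1820, y = 0.0431

(-0.1820, 0.0431, -0.4317)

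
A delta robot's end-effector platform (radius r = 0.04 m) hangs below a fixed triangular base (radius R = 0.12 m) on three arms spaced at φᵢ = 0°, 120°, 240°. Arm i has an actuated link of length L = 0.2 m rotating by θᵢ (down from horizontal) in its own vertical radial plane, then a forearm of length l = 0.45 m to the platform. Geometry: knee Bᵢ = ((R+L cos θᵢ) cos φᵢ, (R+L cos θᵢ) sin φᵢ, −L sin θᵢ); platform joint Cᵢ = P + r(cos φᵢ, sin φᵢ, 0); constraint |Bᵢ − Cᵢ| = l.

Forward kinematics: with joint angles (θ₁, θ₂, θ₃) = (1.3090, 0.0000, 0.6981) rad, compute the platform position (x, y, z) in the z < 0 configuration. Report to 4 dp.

O1 = (0.1318·cos0.0°, 0.1318·sin0.0°, -0.1932) = (0.1318, 0.0000, -0.1932)
arm 2 at φ=120.0°: e+L cos θ2 = 0.2800;  O2 = (-0.1400, 0.2425, 0.0000)
φ3=240.0°: virtual centre (-0.1166, -0.2020, -0.1286), radius l
|O₂|²−|O₁|² = 0.0237;  |O₃|²−|O₁|² = 0.0162
linear system: -0.5435x+0.4850y = 0.0237−0.3864z; -0.4967x+-0.4039y = 0.0162−0.1293z
det = 0.4605;  x = -0.0379+0.4751z,  y = 0.0064+-0.2642z
into |P−O₁|² = l²: 1.2955z² + 0.2218z + -0.1364 = 0;  Δ = 0.7558;  z = -0.4211 or 0.2499 → z<0 root = -0.4211
x = -0.2380, y = 0.1177

(-0.2380, 0.1177, -0.4211)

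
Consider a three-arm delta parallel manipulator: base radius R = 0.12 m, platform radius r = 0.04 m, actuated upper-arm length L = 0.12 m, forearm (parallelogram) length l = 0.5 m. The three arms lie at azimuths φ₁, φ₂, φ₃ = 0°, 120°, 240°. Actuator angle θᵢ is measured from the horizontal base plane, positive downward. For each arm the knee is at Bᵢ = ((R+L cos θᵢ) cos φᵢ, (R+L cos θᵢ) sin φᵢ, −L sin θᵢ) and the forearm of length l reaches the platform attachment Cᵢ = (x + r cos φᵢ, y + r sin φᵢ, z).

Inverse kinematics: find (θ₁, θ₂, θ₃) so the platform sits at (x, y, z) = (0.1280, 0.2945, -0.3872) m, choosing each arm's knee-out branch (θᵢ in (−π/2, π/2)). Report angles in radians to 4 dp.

rotate P by −φ1: (0.1280, 0.2945, -0.3872)
  A=-0.0480, B=-0.3872, C=(l²−L²−A²−y'²−z²)/(2L)=-0.0140
  √(A²+B²)=0.3902;  θ1 = -1.6941+1.6067 ≈ -0.0875
rotate P by −φ2: (0.1910, -0.2581, -0.3872)
  A=-0.1110, B=-0.3872, C=(l²−L²−A²−y'²−z²)/(2L)=0.0280
  √(A²+B²)=0.4028;  θ2 = -1.8501+1.5011 ≈ -0.3490
φ3=240.0° → target in arm frame (-0.3190, -0.0364)
  A=0.3990, B=-0.3872, C=(l²−L²−A²−y'²−z²)/(2L)=-0.3120
  √(A²+B²)=0.5560;  θ3 = -0.7703+2.1666 ≈ 1.3963

θ₁ = -0.0875, θ₂ = -0.3490, θ₃ = 1.3963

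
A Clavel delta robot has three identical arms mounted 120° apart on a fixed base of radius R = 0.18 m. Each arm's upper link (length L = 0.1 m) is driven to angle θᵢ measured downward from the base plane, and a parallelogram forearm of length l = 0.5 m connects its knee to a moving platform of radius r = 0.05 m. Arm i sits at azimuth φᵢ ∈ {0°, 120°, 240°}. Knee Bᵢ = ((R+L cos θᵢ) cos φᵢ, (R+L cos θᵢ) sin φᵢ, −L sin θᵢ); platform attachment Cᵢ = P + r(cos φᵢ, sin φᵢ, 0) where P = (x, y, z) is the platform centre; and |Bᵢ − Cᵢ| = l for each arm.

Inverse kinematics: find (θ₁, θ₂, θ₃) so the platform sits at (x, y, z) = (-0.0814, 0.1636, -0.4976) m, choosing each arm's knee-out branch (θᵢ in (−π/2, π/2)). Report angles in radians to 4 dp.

rotate P by −φ1: (-0.0814, 0.1636, -0.4976)
  e−x'=0.2114;  (l²−L²−(e−x')²−y'²−z²)/2L = -0.3953
  γ=atan2(-0.4976,0.2114)=-1.1691;  ψ=arccos(-0.7312)=2.3908;  θ1=γ+ψ≈1.2218
arm 2 (φ=120.0°): x'=0.1824, y'=-0.0113
  e−x'=-0.0524;  (l²−L²−(e−x')²−y'²−z²)/2L = -0.0524
  √(A²+B²)=0.5003;  θ2 = -1.6757+1.6757 ≈ 0.0000
arm 3 (φ=240.0°): x'=-0.1010, y'=-0.1523
  A cos θ + B sin θ = C:  0.2310·cos θ + -0.4976·sin θ = -0.4208
  γ=atan2(-0.4976,0.2310)=-1.1362;  ψ=arccos(-0.7670)=2.4449;  θ3=γ+ψ≈1.3087

θ₁ = 1.2218, θ₂ = 0.0000, θ₃ = 1.3087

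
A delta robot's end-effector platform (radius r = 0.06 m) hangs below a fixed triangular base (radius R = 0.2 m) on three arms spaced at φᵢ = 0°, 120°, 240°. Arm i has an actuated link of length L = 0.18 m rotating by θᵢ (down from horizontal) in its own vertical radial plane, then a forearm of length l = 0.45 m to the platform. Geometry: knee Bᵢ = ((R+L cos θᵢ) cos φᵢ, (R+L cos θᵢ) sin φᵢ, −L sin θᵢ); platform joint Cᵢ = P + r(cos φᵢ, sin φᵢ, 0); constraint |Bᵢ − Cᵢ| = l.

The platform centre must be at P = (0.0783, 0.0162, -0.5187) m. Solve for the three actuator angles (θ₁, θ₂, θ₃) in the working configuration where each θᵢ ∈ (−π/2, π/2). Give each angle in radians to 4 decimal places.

θ₁ = 0.6982, θ₂ = 1.0471, θ₃ = 1.1344

φ1=0.0° → target in arm frame (0.0783, 0.0162)
  e−x'=0.0617;  (l²−L²−(e−x')²−y'²−z²)/2L = -0.2862
  θ1 = atan2(B,A) + arccos(C/0.5224) = 0.6982
arm 2 (φ=120.0°): x'=-0.0251, y'=-0.0759
  A cos θ + B sin θ = C:  0.1651·cos θ + -0.5187·sin θ = -0.3666
  θ2 = atan2(B,A) + arccos(C/0.5443) = 1.0471
arm 3 (φ=240.0°): x'=-0.0532, y'=0.0597
  A cos θ + B sin θ = C:  0.1932·cos θ + -0.5187·sin θ = -0.3884
  γ=atan2(-0.5187,0.1932)=-1.2143;  ψ=arccos(-0.7018)=2.3487;  θ3=γ+ψ≈1.1344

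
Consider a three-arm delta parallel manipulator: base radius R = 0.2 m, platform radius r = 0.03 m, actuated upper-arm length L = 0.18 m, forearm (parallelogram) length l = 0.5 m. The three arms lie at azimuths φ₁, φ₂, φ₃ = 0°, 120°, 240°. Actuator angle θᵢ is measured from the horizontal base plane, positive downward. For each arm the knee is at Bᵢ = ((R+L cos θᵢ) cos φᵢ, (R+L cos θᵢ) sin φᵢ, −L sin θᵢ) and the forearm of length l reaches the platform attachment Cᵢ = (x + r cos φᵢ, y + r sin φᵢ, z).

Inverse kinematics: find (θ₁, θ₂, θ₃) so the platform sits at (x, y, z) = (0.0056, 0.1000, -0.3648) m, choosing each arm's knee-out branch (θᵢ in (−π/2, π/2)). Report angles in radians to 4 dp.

arm 1 (φ=0.0°): x'=0.0056, y'=0.1000
  e−x'=0.1644;  (l²−L²−(e−x')²−y'²−z²)/2L = 0.1319
  √(A²+B²)=0.4001;  θ1 = -1.1474+1.2348 ≈ 0.0874
rotate P by −φ2: (0.0838, -0.0548, -0.3648)
  e−x'=0.0862;  (l²−L²−(e−x')²−y'²−z²)/2L = 0.2058
  γ=atan2(-0.3648,0.0862)=-1.3388;  ψ=arccos(0.5490)=0.9896;  θ2=γ+ψ≈-0.3491
arm 3 (φ=240.0°): x'=-0.0894, y'=-0.0452
  e−x'=0.2594;  (l²−L²−(e−x')²−y'²−z²)/2L = 0.0422
  θ3 = atan2(B,A) + arccos(C/0.4476) = 0.5237

θ₁ = 0.0874, θ₂ = -0.3491, θ₃ = 0.5237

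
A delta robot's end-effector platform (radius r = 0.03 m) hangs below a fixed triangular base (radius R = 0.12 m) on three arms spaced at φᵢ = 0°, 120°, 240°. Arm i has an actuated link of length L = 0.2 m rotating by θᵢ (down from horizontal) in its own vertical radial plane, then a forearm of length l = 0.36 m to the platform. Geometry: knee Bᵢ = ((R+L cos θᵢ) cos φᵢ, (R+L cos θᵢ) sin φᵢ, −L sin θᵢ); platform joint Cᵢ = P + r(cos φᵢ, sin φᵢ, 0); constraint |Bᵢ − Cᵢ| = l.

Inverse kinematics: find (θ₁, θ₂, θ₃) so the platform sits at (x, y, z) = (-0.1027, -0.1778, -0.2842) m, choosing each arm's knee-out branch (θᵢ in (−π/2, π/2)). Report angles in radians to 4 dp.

θ₁ = 1.0472, θ₂ = 1.0470, θ₃ = -0.3491

arm 1 (φ=0.0°): x'=-0.1027, y'=-0.1778
  e−x'=0.1927;  (l²−L²−(e−x')²−y'²−z²)/2L = -0.1498
  √(A²+B²)=0.3434;  θ1 = -0.9750+2.0222 ≈ 1.0472
rotate P by −φ2: (-0.1026, 0.1778, -0.2842)
  A cos θ + B sin θ = C:  0.1926·cos θ + -0.2842·sin θ = -0.1498
  θ2 = atan2(B,A) + arccos(C/0.3433) = 1.0470
arm 3 (φ=240.0°): x'=0.2053, y'=0.0000
  e−x'=-0.1153;  (l²−L²−(e−x')²−y'²−z²)/2L = -0.0112
  θ3 = atan2(B,A) + arccos(C/0.3067) = -0.3491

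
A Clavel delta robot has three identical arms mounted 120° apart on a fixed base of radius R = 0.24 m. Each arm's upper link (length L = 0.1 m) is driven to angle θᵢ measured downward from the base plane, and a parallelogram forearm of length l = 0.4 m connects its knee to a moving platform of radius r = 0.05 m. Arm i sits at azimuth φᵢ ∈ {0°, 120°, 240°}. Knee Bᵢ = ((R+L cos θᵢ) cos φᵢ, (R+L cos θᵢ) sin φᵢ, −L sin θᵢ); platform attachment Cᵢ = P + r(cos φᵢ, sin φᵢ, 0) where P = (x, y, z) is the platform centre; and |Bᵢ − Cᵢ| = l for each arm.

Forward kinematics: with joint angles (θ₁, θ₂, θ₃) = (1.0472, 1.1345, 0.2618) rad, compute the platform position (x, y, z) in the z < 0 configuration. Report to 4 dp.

(-0.0335, -0.0741, -0.3689)

arm 1 at φ=0.0°: e+L cos θ1 = 0.2400;  O1 = (0.2400, 0.0000, -0.0866)
arm 2 at φ=120.0°: e+L cos θ2 = 0.2323;  O2 = (-0.1161, 0.2011, -0.0906)
arm 3 at φ=240.0°: e+L cos θ3 = 0.2866;  O3 = (-0.1433, -0.2482, -0.0259)
|O₂|²−|O₁|² = -0.0029;  |O₃|²−|O₁|² = 0.0177
[-0.7123 0.4023 -0.0081]·P = -0.0029;  [-0.7666 -0.4964 0.1214]·P = 0.0177
Cramer: x(z) = -0.0086+0.0678z;  y(z) = -0.0225+0.1400z
sphere 1 gives Az²+Bz+C=0 with A=1.0242, B=0.1332, C=-0.0902;  B²−4AC=0.3873;  roots -0.3689, 0.2388;  negative root z = -0.3689
x = -0.0335, y = -0.0741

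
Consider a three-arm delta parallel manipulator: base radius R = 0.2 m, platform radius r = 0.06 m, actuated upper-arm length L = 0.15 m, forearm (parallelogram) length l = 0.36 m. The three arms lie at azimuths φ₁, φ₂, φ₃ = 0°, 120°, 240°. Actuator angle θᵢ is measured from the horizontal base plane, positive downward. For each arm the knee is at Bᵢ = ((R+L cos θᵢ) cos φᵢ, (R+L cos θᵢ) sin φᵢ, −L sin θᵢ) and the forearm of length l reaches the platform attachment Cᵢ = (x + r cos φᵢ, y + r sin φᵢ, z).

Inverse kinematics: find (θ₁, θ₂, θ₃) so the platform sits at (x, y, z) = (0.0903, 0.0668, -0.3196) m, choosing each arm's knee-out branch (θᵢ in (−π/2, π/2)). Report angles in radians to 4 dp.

θ₁ = 0.1746, θ₂ = 0.6108, θ₃ = 1.1346

rotate P by −φ1: (0.0903, 0.0668, -0.3196)
  A=0.0497, B=-0.3196, C=(l²−L²−A²−y'²−z²)/(2L)=-0.0066
  θ1 = atan2(B,A) + arccos(C/0.3234) = 0.1746
rotate P by −φ2: (0.0127, -0.1116, -0.3196)
  A=0.1273, B=-0.3196, C=(l²−L²−A²−y'²−z²)/(2L)=-0.0790
  γ=atan2(-0.3196,0.1273)=-1.1917;  ψ=arccos(-0.2297)=1.8025;  θ2=γ+ψ≈0.6108
φ3=240.0° → target in arm frame (-0.1030, 0.0448)
  e−x'=0.2430;  (l²−L²−(e−x')²−y'²−z²)/2L = -0.1870
  γ=atan2(-0.3196,0.2430)=-0.9207;  ψ=arccos(-0.4658)=2.0553;  θ3=γ+ψ≈1.1346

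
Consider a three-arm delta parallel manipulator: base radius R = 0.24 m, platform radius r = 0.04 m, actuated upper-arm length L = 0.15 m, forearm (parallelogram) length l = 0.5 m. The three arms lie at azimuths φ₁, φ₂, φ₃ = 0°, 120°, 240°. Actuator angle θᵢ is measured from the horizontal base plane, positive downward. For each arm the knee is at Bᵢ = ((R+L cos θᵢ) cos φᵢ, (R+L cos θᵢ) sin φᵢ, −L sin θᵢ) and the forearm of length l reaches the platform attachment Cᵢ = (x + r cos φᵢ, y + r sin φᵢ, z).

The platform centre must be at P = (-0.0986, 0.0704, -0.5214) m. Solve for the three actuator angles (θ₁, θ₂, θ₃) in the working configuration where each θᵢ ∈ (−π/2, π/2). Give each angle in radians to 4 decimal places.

θ₁ = 1.3962, θ₂ = 0.5238, θ₃ = 1.0471

rotate P by −φ1: (-0.0986, 0.0704, -0.5214)
  e−x'=0.2986;  (l²−L²−(e−x')²−y'²−z²)/2L = -0.4616
  √(A²+B²)=0.6008;  θ1 = -1.0507+2.4469 ≈ 1.3962
φ2=120.0° → target in arm frame (0.1103, 0.0502)
  A=0.0897, B=-0.5214, C=(l²−L²−A²−y'²−z²)/(2L)=-0.1831
  γ=atan2(-0.5214,0.0897)=-1.4004;  ψ=arccos(-0.3461)=1.9242;  θ2=γ+ψ≈0.5238
φ3=240.0° → target in arm frame (-0.0117, -0.1206)
  e−x'=0.2117;  (l²−L²−(e−x')²−y'²−z²)/2L = -0.3457
  √(A²+B²)=0.5627;  θ3 = -1.1852+2.2323 ≈ 1.0471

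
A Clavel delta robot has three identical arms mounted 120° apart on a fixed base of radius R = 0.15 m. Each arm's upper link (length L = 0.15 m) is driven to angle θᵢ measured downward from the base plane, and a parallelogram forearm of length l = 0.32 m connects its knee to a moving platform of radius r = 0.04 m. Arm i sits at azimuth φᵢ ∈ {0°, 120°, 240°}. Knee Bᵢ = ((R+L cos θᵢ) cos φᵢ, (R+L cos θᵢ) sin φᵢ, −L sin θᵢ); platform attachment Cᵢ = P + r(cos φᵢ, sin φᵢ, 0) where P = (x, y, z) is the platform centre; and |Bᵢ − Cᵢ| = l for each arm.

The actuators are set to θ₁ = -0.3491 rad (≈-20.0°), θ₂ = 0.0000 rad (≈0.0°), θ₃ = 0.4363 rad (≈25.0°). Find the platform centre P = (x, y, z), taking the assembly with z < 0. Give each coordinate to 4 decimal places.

φ1=0.0°: virtual centre (0.2510, 0.0000, 0.0513), radius l
O2 = (0.2600·cos120.0°, 0.2600·sin120.0°, 0.0000) = (-0.1300, 0.2252, 0.0000)
φ3=240.0°: virtual centre (-0.1230, -0.2130, -0.0634), radius l
subtract pairs → two planes through P
plane₁₂: -0.7619x+0.4503y+-0.1026z = 0.0020
Cramer: x(z) = -0.0005-0.2223z;  y(z) = 0.0035-0.1482z
sphere 1 gives Az²+Bz+C=0 with A=1.0714, B=0.0082, C=-0.0365;  B²−4AC=0.1565;  roots -0.1884, 0.1808;  negative root z = -0.1884
x = 0.0414, y = 0.0315

(0.0414, 0.0315, -0.1884)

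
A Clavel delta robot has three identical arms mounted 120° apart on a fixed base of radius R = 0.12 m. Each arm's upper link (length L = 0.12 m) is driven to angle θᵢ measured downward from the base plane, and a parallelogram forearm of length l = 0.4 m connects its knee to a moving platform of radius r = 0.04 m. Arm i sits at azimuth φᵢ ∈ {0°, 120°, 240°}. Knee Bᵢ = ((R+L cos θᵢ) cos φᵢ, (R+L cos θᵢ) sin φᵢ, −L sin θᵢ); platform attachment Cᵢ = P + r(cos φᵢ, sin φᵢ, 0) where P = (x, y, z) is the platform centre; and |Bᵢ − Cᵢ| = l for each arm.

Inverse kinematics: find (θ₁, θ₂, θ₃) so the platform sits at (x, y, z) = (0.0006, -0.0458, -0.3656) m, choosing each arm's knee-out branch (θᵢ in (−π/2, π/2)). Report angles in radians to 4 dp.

rotate P by −φ1: (0.0006, -0.0458, -0.3656)
  A cos θ + B sin θ = C:  0.0794·cos θ + -0.3656·sin θ = 0.0147
  γ=atan2(-0.3656,0.0794)=-1.3569;  ψ=arccos(0.0394)=1.5314;  θ1=γ+ψ≈0.1745
φ2=120.0° → target in arm frame (-0.0400, 0.0224)
  A cos θ + B sin θ = C:  0.1200·cos θ + -0.3656·sin θ = -0.0123
  θ2 = atan2(B,A) + arccos(C/0.3848) = 0.3491
arm 3 (φ=240.0°): x'=0.0394, y'=0.0234
  A cos θ + B sin θ = C:  0.0406·cos θ + -0.3656·sin θ = 0.0406
  √(A²+B²)=0.3679;  θ3 = -1.4601+1.4603 ≈ 0.0002

θ₁ = 0.1745, θ₂ = 0.3491, θ₃ = 0.0002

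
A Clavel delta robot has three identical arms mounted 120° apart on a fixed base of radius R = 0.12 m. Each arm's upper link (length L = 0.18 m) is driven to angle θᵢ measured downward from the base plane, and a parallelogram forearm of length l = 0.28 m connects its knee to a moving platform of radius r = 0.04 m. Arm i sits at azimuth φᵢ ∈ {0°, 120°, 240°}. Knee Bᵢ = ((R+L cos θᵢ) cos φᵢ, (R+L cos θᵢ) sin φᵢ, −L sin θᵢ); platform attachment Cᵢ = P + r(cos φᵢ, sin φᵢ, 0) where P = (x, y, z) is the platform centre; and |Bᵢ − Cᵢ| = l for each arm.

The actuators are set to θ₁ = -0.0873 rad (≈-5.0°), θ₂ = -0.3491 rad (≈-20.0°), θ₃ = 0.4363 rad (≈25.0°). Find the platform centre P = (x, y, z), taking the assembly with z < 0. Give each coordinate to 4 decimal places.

(0.0093, 0.0352, -0.1054)

arm 1 at φ=0.0°: ρ1 = 0.2593;  S1 = (0.2593, 0.0000, 0.0157)
S2 = (0.2491·cos120.0°, 0.2491·sin120.0°, 0.0616) = (-0.1246, 0.2158, 0.0616)
arm 3 at φ=240.0°: ρ3 = 0.2431;  S3 = (-0.1216, -0.2106, -0.0761)
subtract pairs → two planes through P
linear system: -0.7678x+0.4315y = -0.0016−0.0918z; -0.7618x+-0.4211y = -0.0026−-0.1835z
det = 0.6521;  x = 0.0028+-0.0622z,  y = 0.0011+-0.3233z
into |P−S₁|² = l²: 1.1084z² + -0.0002z + -0.0123 = 0;  Δ = 0.0547;  z = -0.1054 or 0.1056 → z<0 root = -0.1054
x = 0.0093, y = 0.0352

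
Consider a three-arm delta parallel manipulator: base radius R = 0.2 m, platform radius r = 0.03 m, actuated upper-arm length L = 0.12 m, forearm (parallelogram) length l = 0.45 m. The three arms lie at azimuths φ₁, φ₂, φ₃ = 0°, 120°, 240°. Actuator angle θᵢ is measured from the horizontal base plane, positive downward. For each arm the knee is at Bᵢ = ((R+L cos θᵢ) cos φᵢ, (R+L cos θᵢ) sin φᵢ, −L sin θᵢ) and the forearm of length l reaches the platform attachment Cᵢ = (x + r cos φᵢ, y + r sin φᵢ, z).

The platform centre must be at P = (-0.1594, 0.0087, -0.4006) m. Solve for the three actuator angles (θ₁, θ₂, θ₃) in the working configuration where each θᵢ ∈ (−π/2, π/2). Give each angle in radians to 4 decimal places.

rotate P by −φ1: (-0.1594, 0.0087, -0.4006)
  A=0.3294, B=-0.4006, C=(l²−L²−A²−y'²−z²)/(2L)=-0.3373
  θ1 = atan2(B,A) + arccos(C/0.5186) = 1.3963
arm 2 (φ=120.0°): x'=0.0872, y'=0.1337
  A cos θ + B sin θ = C:  0.0828·cos θ + -0.4006·sin θ = 0.0121
  γ=atan2(-0.4006,0.0828)=-1.3671;  ψ=arccos(0.0295)=1.5413;  θ2=γ+ψ≈0.1742
arm 3 (φ=240.0°): x'=0.0722, y'=-0.1424
  A cos θ + B sin θ = C:  0.0978·cos θ + -0.4006·sin θ = -0.0093
  √(A²+B²)=0.4124;  θ3 = -1.3313+1.5933 ≈ 0.2620

θ₁ = 1.3963, θ₂ = 0.1742, θ₃ = 0.2620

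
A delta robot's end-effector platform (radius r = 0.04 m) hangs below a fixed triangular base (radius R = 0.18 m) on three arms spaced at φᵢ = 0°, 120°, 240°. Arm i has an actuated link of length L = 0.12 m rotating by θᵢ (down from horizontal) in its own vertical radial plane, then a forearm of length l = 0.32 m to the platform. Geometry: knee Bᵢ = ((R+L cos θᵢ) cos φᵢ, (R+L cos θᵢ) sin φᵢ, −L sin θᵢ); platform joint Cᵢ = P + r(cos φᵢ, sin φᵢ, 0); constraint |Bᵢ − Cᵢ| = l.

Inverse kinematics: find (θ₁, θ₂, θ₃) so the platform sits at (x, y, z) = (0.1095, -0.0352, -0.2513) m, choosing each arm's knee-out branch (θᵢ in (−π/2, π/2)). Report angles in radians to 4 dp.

φ1=0.0° → target in arm frame (0.1095, -0.0352)
  A cos θ + B sin θ = C:  0.0305·cos θ + -0.2513·sin θ = 0.0945
  √(A²+B²)=0.2531;  θ1 = -1.4500+1.1882 ≈ -0.2618
φ2=120.0° → target in arm frame (-0.0852, -0.0772)
  e−x'=0.2252;  (l²−L²−(e−x')²−y'²−z²)/2L = -0.1327
  γ=atan2(-0.2513,0.2252)=-0.8400;  ψ=arccos(-0.3932)=1.9749;  θ2=γ+ψ≈1.1349
rotate P by −φ3: (-0.0243, 0.1124, -0.2513)
  A cos θ + B sin θ = C:  0.1643·cos θ + -0.2513·sin θ = -0.0616
  θ3 = atan2(B,A) + arccos(C/0.3002) = 0.7855

θ₁ = -0.2618, θ₂ = 1.1349, θ₃ = 0.7855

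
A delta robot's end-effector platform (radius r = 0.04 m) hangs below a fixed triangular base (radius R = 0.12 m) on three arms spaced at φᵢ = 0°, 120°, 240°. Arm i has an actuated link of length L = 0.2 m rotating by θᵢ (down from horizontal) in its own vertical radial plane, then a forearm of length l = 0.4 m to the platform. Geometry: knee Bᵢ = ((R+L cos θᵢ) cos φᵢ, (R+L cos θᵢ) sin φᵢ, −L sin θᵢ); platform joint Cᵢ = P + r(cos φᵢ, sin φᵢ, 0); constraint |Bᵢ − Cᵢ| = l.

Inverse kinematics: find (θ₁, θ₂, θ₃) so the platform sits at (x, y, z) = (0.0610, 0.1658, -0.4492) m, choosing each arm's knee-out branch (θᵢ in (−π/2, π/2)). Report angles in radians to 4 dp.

θ₁ = 0.6978, θ₂ = 0.5236, θ₃ = 1.3089

arm 1 (φ=0.0°): x'=0.0610, y'=0.1658
  A=0.0190, B=-0.4492, C=(l²−L²−A²−y'²−z²)/(2L)=-0.2741
  √(A²+B²)=0.4496;  θ1 = -1.5285+2.2264 ≈ 0.6978
arm 2 (φ=120.0°): x'=0.1131, y'=-0.1357
  A cos θ + B sin θ = C:  -0.0331·cos θ + -0.4492·sin θ = -0.2532
  γ=atan2(-0.4492,-0.0331)=-1.6443;  ψ=arccos(-0.5622)=2.1679;  θ2=γ+ψ≈0.5236
φ3=240.0° → target in arm frame (-0.1741, -0.0301)
  A cos θ + B sin θ = C:  0.2541·cos θ + -0.4492·sin θ = -0.3681
  θ3 = atan2(B,A) + arccos(C/0.5161) = 1.3089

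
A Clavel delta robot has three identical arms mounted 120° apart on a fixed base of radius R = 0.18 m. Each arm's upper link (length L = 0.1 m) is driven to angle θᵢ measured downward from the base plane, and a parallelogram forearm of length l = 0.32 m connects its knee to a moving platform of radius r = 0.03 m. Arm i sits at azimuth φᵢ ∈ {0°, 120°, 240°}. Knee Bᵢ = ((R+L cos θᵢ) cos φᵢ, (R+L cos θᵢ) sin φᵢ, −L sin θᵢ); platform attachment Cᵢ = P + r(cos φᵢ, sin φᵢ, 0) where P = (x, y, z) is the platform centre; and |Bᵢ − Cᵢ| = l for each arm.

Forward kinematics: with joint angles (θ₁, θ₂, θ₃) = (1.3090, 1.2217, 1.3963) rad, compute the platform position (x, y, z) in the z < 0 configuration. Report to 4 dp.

centre 1 = (0.1759·cos0.0°, 0.1759·sin0.0°, -0.0966) = (0.1759, 0.0000, -0.0966)
centre 2 = (0.1842·cos120.0°, 0.1842·sin120.0°, -0.0940) = (-0.0921, 0.1595, -0.0940)
φ3=240.0°: virtual centre (-0.0837, -0.1449, -0.0985), radius l
eliminate P² terms by subtracting sphere 1 from 2 and 3
[-0.5360 0.3191 0.0052]·P = 0.0025;  [-0.5191 -0.2899 -0.0038]·P = -0.0026
Cramer: x(z) = 0.0003+0.0010z;  y(z) = 0.0083-0.0148z
quadratic in z: (1.0002)z²+(0.1926)z+(-0.0622)=0, √Δ=0.5346 → z ∈ {-0.3635, 0.1710}; z = -0.3635 (taking z<0)
x = -0.0001, y = 0.0137

(-0.0001, 0.0137, -0.3635)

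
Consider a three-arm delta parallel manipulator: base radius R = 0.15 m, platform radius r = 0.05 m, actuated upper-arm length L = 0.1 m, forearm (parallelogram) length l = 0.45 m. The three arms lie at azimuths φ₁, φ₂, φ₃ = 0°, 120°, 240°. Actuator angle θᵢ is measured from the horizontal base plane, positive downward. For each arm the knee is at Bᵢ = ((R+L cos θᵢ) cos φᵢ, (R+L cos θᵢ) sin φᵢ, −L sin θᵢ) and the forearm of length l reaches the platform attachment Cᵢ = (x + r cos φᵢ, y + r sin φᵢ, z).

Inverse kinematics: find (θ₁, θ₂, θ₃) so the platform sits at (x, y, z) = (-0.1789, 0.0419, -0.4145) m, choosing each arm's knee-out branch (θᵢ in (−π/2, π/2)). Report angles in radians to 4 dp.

arm 1 (φ=0.0°): x'=-0.1789, y'=0.0419
  A cos θ + B sin θ = C:  0.2789·cos θ + -0.4145·sin θ = -0.2943
  θ1 = atan2(B,A) + arccos(C/0.4996) = 1.2221
arm 2 (φ=120.0°): x'=0.1257, y'=0.1340
  A=-0.0257, B=-0.4145, C=(l²−L²−A²−y'²−z²)/(2L)=0.0104
  √(A²+B²)=0.4153;  θ2 = -1.6328+1.5458 ≈ -0.0870
arm 3 (φ=240.0°): x'=0.0532, y'=-0.1759
  A cos θ + B sin θ = C:  0.0468·cos θ + -0.4145·sin θ = -0.0622
  θ3 = atan2(B,A) + arccos(C/0.4171) = 0.2622

θ₁ = 1.2221, θ₂ = -0.0870, θ₃ = 0.2622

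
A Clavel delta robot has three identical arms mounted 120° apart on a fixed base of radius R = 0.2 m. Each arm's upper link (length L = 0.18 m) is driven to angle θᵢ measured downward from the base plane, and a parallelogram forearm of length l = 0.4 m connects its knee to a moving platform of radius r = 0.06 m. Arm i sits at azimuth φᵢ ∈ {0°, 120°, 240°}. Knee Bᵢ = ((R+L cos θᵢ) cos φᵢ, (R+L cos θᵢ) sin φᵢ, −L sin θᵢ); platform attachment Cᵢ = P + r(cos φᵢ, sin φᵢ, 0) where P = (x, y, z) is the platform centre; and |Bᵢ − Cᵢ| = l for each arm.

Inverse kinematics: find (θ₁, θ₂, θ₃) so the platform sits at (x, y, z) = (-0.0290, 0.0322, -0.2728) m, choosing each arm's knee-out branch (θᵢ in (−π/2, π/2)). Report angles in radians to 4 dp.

θ₁ = 0.3491, θ₂ = -0.0873, θ₃ = 0.2615

rotate P by −φ1: (-0.0290, 0.0322, -0.2728)
  e−x'=0.1690;  (l²−L²−(e−x')²−y'²−z²)/2L = 0.0655
  γ=atan2(-0.2728,0.1690)=-1.0162;  ψ=arccos(0.2041)=1.3652;  θ1=γ+ψ≈0.3491
arm 2 (φ=120.0°): x'=0.0424, y'=0.0090
  A cos θ + B sin θ = C:  0.0976·cos θ + -0.2728·sin θ = 0.1210
  θ2 = atan2(B,A) + arccos(C/0.2897) = -0.0873
rotate P by −φ3: (-0.0134, -0.0412, -0.2728)
  A cos θ + B sin θ = C:  0.1534·cos θ + -0.2728·sin θ = 0.0777
  γ=atan2(-0.2728,0.1534)=-1.0586;  ψ=arccos(0.2481)=1.3201;  θ3=γ+ψ≈0.2615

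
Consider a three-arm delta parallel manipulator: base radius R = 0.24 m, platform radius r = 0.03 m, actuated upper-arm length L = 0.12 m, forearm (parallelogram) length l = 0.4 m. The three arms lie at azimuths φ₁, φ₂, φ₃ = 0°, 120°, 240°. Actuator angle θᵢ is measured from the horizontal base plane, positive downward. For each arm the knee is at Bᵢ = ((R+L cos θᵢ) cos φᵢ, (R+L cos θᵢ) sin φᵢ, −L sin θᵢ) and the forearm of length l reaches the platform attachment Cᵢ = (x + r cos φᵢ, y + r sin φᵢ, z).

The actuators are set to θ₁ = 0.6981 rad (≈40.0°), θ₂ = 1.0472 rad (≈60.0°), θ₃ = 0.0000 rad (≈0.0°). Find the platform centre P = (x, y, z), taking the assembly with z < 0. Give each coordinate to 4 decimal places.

φ1=0.0°: virtual centre (0.3019, 0.0000, -0.0771), radius l
arm 2 at φ=120.0°: ρ2 = 0.2700;  S2 = (-0.1350, 0.2338, -0.1039)
arm 3 at φ=240.0°: ρ3 = 0.3300;  S3 = (-0.1650, -0.2858, 0.0000)
subtract pairs → two planes through P
linear system: -0.8739x+0.4677y = -0.0134−-0.0536z; -0.9339x+-0.5716y = 0.0118−0.1543z
Cramer: x(z) = 0.0023+0.0443z;  y(z) = -0.0244+0.1974z
quadratic in z: (1.0409)z²+(0.1181)z+(-0.0637)=0, √Δ=0.5283 → z ∈ {-0.3105, 0.1970}; z = -0.3105 (taking z<0)
x = -0.0115, y = -0.0857

(-0.0115, -0.0857, -0.3105)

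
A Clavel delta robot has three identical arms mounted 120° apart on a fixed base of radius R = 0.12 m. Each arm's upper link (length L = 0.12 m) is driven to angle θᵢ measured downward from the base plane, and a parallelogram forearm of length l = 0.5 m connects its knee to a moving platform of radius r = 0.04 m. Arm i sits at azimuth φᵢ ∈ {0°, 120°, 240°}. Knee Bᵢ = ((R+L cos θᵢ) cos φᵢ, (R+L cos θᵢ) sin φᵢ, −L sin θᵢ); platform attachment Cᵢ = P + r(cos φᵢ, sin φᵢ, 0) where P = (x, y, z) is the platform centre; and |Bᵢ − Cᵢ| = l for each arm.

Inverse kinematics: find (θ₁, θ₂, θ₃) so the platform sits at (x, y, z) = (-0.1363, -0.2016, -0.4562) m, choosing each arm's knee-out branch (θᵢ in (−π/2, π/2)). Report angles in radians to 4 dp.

θ₁ = 0.9603, θ₂ = 0.8732, θ₃ = -0.3487

rotate P by −φ1: (-0.1363, -0.2016, -0.4562)
  e−x'=0.2163;  (l²−L²−(e−x')²−y'²−z²)/2L = -0.2498
  γ=atan2(-0.4562,0.2163)=-1.1281;  ψ=arccos(-0.4947)=2.0883;  θ1=γ+ψ≈0.9603
φ2=120.0° → target in arm frame (-0.1064, 0.2188)
  A cos θ + B sin θ = C:  0.1864·cos θ + -0.4562·sin θ = -0.2299
  θ2 = atan2(B,A) + arccos(C/0.4928) = 0.8732
rotate P by −φ3: (0.2427, -0.0172, -0.4562)
  e−x'=-0.1627;  (l²−L²−(e−x')²−y'²−z²)/2L = 0.0029
  θ3 = atan2(B,A) + arccos(C/0.4844) = -0.3487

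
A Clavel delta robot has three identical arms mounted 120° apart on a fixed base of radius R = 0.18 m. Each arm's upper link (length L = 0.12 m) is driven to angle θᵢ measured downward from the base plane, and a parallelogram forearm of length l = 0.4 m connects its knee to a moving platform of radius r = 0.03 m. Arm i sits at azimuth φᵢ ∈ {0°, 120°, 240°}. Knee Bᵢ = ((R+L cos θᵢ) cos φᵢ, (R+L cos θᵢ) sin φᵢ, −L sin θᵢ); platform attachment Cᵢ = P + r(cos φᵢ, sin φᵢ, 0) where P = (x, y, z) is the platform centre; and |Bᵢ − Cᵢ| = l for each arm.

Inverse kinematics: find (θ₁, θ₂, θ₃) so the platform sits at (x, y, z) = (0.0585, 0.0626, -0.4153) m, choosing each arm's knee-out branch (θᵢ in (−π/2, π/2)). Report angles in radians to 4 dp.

φ1=0.0° → target in arm frame (0.0585, 0.0626)
  e−x'=0.0915;  (l²−L²−(e−x')²−y'²−z²)/2L = -0.1632
  γ=atan2(-0.4153,0.0915)=-1.3539;  ψ=arccos(-0.3837)=1.9646;  θ1=γ+ψ≈0.6107
φ2=120.0° → target in arm frame (0.0250, -0.0820)
  e−x'=0.1250;  (l²−L²−(e−x')²−y'²−z²)/2L = -0.2051
  √(A²+B²)=0.4337;  θ2 = -1.2784+2.0634 ≈ 0.7850
rotate P by −φ3: (-0.0835, 0.0194, -0.4153)
  A=0.2335, B=-0.4153, C=(l²−L²−A²−y'²−z²)/(2L)=-0.3406
  √(A²+B²)=0.4764;  θ3 = -1.0587+2.3674 ≈ 1.3087

θ₁ = 0.6107, θ₂ = 0.7850, θ₃ = 1.3087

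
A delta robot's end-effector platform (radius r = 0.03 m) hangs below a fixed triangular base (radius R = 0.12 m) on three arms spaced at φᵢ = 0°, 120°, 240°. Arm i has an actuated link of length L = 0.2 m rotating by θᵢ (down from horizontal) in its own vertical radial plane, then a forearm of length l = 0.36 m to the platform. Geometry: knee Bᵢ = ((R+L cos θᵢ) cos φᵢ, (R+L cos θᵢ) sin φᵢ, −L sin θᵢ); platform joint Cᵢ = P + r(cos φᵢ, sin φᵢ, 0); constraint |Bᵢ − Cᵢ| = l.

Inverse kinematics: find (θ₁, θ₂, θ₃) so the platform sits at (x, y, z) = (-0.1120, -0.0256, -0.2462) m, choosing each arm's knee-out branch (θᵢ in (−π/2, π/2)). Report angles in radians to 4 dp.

rotate P by −φ1: (-0.1120, -0.0256, -0.2462)
  A cos θ + B sin θ = C:  0.2020·cos θ + -0.2462·sin θ = -0.0312
  θ1 = atan2(B,A) + arccos(C/0.3185) = 0.7852
arm 2 (φ=120.0°): x'=0.0338, y'=0.1098
  A=0.0562, B=-0.2462, C=(l²−L²−A²−y'²−z²)/(2L)=0.0344
  γ=atan2(-0.2462,0.0562)=-1.3465;  ψ=arccos(0.1364)=1.4340;  θ2=γ+ψ≈0.0875
φ3=240.0° → target in arm frame (0.0782, -0.0842)
  e−x'=0.0118;  (l²−L²−(e−x')²−y'²−z²)/2L = 0.0544
  θ3 = atan2(B,A) + arccos(C/0.2465) = -0.1745

θ₁ = 0.7852, θ₂ = 0.0875, θ₃ = -0.1745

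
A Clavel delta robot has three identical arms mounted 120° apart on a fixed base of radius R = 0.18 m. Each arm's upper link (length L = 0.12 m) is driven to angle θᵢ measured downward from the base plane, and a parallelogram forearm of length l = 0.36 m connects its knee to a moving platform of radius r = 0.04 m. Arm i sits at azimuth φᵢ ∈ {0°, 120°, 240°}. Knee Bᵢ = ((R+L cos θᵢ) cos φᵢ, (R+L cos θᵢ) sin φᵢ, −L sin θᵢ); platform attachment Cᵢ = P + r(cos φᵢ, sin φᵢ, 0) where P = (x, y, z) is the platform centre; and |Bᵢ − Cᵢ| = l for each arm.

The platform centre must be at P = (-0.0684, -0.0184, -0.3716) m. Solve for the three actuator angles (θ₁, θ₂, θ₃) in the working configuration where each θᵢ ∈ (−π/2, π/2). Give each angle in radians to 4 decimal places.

θ₁ = 1.2212, θ₂ = 0.7852, θ₃ = 0.6106

arm 1 (φ=0.0°): x'=-0.0684, y'=-0.0184
  e−x'=0.2084;  (l²−L²−(e−x')²−y'²−z²)/2L = -0.2777
  √(A²+B²)=0.4260;  θ1 = -1.0597+2.2809 ≈ 1.2212
φ2=120.0° → target in arm frame (0.0183, 0.0684)
  e−x'=0.1217;  (l²−L²−(e−x')²−y'²−z²)/2L = -0.1766
  γ=atan2(-0.3716,0.1217)=-1.2542;  ψ=arccos(-0.4517)=2.0394;  θ2=γ+ψ≈0.7852
rotate P by −φ3: (0.0501, -0.0500, -0.3716)
  A cos θ + B sin θ = C:  0.0899·cos θ + -0.3716·sin θ = -0.1394
  √(A²+B²)=0.3823;  θ3 = -1.3335+1.9441 ≈ 0.6106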